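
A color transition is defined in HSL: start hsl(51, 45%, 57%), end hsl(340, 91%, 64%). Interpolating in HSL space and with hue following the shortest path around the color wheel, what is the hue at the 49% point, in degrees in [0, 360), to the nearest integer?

16

Hue: 340 − 51 = 289°, but |289| > 180 so the shorter arc goes the other way: Δh = 289 − 360 = -71°.
H = 51 + 0.49 × (-71) = 16.21 → 16°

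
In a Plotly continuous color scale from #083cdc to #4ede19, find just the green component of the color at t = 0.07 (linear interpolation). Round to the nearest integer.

71

G₁ = 60 (from #083cdc), G₂ = 222 (from #4ede19).
G = 60 + 0.07 × (222 − 60) = 71.34 → 71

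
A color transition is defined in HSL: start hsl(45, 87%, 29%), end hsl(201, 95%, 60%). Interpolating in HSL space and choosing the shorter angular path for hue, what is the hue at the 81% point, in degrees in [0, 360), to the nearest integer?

Hue arc: Δh = 201 − 45 = 156° (|Δh| ≤ 180, already the shorter path).
H = 45 + 0.81 × (156) = 171.36 → 171°

171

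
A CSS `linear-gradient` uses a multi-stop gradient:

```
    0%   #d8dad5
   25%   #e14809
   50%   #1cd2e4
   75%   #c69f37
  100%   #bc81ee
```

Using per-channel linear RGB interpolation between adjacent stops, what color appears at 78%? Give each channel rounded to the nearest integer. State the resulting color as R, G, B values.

(197, 155, 77)

78% lies between the 75% and 100% stops, so the local fraction is t = (78 − 75)/(100 − 75) = 3/25 ≈ 0.12.
#c69f37 → (198, 159, 55); #bc81ee → (188, 129, 238).
R = 198 + 0.12 × (188 − 198) = 196.8 → 197
G = 159 + 0.12 × (129 − 159) = 155.4 → 155
B = 55 + 0.12 × (238 − 55) = 76.96 → 77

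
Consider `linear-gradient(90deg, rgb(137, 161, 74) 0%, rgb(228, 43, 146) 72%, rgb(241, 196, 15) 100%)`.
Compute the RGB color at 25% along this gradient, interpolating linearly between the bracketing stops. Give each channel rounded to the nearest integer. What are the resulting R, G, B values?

(169, 120, 99)

25% lies between the 0% and 72% stops, so the local fraction is t = (25 − 0)/(72 − 0) = 25/72 ≈ 0.3472.
R = 137 + 0.3472 × (228 − 137) = 168.595 → 169
G = 161 + 0.3472 × (43 − 161) = 120.03 → 120
B = 74 + 0.3472 × (146 − 74) = 98.998 → 99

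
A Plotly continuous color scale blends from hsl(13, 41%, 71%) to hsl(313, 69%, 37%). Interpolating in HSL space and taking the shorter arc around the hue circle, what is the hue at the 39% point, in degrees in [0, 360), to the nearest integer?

Hue: 313 − 13 = 300°, but |300| > 180 so the shorter arc goes the other way: Δh = 300 − 360 = -60°.
H = 13 + 0.39 × (-60) = -10.4 → -10 → -10 mod 360 = 350°

350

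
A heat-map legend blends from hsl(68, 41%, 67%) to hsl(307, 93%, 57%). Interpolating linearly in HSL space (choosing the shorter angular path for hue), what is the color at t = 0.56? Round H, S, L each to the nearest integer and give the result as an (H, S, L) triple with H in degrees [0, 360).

Hue: 307 − 68 = 239°, but |239| > 180 so the shorter arc goes the other way: Δh = 239 − 360 = -121°.
H = 68 + 0.56 × (-121) = 0.24 → 0°
S = 41 + 0.56 × (93 − 41) = 70.12 → 70%
L = 67 + 0.56 × (57 − 67) = 61.4 → 61%

(0, 70, 61)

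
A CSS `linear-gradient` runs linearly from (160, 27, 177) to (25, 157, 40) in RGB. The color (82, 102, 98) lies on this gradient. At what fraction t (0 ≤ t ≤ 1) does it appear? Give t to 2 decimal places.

Invert the lerp on the B channel (largest span, 137): t = (98 − 177) / (40 − 177) = -79/-137 = 0.57664.
Check on R: (82 − 160)/(25 − 160) = 0.5778 ✓

0.58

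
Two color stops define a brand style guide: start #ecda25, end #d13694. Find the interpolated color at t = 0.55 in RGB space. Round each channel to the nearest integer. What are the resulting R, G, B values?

#ecda25 → (236, 218, 37); #d13694 → (209, 54, 148).
R = 236 + 0.55 × (209 − 236) = 236 + 0.55 × -27 = 221.15 → 221
G = 218 + 0.55 × (54 − 218) = 218 + 0.55 × -164 = 127.8 → 128
B = 37 + 0.55 × (148 − 37) = 37 + 0.55 × 111 = 98.05 → 98

(221, 128, 98)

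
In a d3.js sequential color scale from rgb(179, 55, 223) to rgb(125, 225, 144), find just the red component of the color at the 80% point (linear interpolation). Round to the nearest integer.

R = 179 + 0.8 × (125 − 179) = 135.8 → 136

136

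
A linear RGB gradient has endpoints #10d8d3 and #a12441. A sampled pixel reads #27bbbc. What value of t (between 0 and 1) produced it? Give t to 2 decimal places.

Invert the lerp on the G channel (largest span, 180): t = (187 − 216) / (36 − 216) = -29/-180 = 0.16111.
Check on R: (39 − 16)/(161 − 16) = 0.1586 ✓

0.16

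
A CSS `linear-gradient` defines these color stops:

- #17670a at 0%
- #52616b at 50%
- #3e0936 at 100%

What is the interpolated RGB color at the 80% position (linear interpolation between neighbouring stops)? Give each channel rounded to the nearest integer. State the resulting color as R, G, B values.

80% lies between the 50% and 100% stops, so the local fraction is t = (80 − 50)/(100 − 50) = 30/50 ≈ 0.6.
#52616b → (82, 97, 107); #3e0936 → (62, 9, 54).
R = 82 + 0.6 × (62 − 82) = 70 → 70
G = 97 + 0.6 × (9 − 97) = 44.2 → 44
B = 107 + 0.6 × (54 − 107) = 75.2 → 75

(70, 44, 75)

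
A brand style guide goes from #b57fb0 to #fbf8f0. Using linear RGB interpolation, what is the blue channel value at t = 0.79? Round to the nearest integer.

227

B₁ = 176 (from #b57fb0), B₂ = 240 (from #fbf8f0).
B = 176 + 0.79 × (240 − 176) = 226.56 → 227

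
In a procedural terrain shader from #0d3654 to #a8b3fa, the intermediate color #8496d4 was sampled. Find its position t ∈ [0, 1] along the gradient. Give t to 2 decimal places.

Invert the lerp on the B channel (largest span, 166): t = (212 − 84) / (250 − 84) = 128/166 = 0.77108.
Check on R: (132 − 13)/(168 − 13) = 0.7677 ✓

0.77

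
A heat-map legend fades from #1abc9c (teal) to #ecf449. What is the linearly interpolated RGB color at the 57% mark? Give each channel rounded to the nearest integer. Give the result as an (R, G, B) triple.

#1abc9c → (26, 188, 156); #ecf449 → (236, 244, 73).
57% corresponds to t = 0.57.
R = 26 + 0.57 × (236 − 26) = 26 + 0.57 × 210 = 145.7 → 146
G = 188 + 0.57 × (244 − 188) = 188 + 0.57 × 56 = 219.92 → 220
B = 156 + 0.57 × (73 − 156) = 156 + 0.57 × -83 = 108.69 → 109

(146, 220, 109)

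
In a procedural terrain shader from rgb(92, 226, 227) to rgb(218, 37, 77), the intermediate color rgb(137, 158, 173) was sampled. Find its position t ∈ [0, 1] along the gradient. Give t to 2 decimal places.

Invert the lerp on the G channel (largest span, 189): t = (158 − 226) / (37 − 226) = -68/-189 = 0.35979.
Check on R: (137 − 92)/(218 − 92) = 0.3571 ✓

0.36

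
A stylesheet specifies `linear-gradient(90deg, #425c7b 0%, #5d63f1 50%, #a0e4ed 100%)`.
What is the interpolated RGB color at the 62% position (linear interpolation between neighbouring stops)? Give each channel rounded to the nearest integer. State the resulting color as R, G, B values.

62% lies between the 50% and 100% stops, so the local fraction is t = (62 − 50)/(100 − 50) = 12/50 ≈ 0.24.
#5d63f1 → (93, 99, 241); #a0e4ed → (160, 228, 237).
R = 93 + 0.24 × (160 − 93) = 109.08 → 109
G = 99 + 0.24 × (228 − 99) = 129.96 → 130
B = 241 + 0.24 × (237 − 241) = 240.04 → 240

(109, 130, 240)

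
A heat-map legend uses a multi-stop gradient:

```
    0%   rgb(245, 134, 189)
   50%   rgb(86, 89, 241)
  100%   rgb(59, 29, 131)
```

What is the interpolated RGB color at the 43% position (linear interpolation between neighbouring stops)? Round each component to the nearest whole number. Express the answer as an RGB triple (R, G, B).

(108, 95, 234)

43% lies between the 0% and 50% stops, so the local fraction is t = (43 − 0)/(50 − 0) = 43/50 ≈ 0.86.
R = 245 + 0.86 × (86 − 245) = 108.26 → 108
G = 134 + 0.86 × (89 − 134) = 95.3 → 95
B = 189 + 0.86 × (241 − 189) = 233.72 → 234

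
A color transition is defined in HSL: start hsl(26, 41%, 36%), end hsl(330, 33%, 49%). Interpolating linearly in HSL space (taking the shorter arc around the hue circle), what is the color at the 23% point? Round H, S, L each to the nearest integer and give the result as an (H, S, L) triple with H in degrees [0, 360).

Hue: 330 − 26 = 304°, but |304| > 180 so the shorter arc goes the other way: Δh = 304 − 360 = -56°.
H = 26 + 0.23 × (-56) = 13.12 → 13°
S = 41 + 0.23 × (33 − 41) = 39.16 → 39%
L = 36 + 0.23 × (49 − 36) = 38.99 → 39%

(13, 39, 39)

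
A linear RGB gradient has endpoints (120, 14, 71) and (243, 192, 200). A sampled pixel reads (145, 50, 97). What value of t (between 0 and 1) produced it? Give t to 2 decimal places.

Invert the lerp on the G channel (largest span, 178): t = (50 − 14) / (192 − 14) = 36/178 = 0.20225.
Check on R: (145 − 120)/(243 − 120) = 0.2033 ✓

0.20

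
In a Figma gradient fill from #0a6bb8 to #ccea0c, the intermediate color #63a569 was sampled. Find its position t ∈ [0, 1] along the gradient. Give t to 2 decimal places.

0.46

Invert the lerp on the R channel (largest span, 194): t = (99 − 10) / (204 − 10) = 89/194 = 0.45876.
Check on G: (165 − 107)/(234 − 107) = 0.4567 ✓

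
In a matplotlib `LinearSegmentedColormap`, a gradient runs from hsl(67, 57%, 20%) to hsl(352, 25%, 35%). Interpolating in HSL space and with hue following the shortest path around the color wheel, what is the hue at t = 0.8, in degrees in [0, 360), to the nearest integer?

7

Hue: 352 − 67 = 285°, but |285| > 180 so the shorter arc goes the other way: Δh = 285 − 360 = -75°.
H = 67 + 0.8 × (-75) = 7 → 7°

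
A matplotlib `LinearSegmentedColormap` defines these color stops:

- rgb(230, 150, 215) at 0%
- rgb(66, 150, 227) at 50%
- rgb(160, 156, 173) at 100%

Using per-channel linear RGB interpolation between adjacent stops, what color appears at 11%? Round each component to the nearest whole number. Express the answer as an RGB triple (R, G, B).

(194, 150, 218)

11% lies between the 0% and 50% stops, so the local fraction is t = (11 − 0)/(50 − 0) = 11/50 ≈ 0.22.
R = 230 + 0.22 × (66 − 230) = 193.92 → 194
G = 150 + 0.22 × (150 − 150) = 150 → 150
B = 215 + 0.22 × (227 − 215) = 217.64 → 218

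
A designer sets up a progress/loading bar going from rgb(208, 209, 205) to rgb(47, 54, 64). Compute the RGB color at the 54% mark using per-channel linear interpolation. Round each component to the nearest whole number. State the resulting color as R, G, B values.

54% corresponds to t = 0.54.
R = 208 + 0.54 × (47 − 208) = 208 + 0.54 × -161 = 121.06 → 121
G = 209 + 0.54 × (54 − 209) = 209 + 0.54 × -155 = 125.3 → 125
B = 205 + 0.54 × (64 − 205) = 205 + 0.54 × -141 = 128.86 → 129

(121, 125, 129)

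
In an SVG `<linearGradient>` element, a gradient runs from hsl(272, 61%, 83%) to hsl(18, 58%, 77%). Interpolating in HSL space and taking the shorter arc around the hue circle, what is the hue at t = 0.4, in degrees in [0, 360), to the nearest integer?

Hue: 18 − 272 = -254°, but |-254| > 180 so the shorter arc goes the other way: Δh = -254 + 360 = 106°.
H = 272 + 0.4 × (106) = 314.4 → 314°

314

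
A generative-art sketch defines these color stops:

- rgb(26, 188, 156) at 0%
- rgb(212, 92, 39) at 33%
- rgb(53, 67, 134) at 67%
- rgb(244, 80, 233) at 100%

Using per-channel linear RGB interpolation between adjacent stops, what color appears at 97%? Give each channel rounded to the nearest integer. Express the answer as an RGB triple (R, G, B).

97% lies between the 67% and 100% stops, so the local fraction is t = (97 − 67)/(100 − 67) = 30/33 ≈ 0.9091.
R = 53 + 0.9091 × (244 − 53) = 226.638 → 227
G = 67 + 0.9091 × (80 − 67) = 78.818 → 79
B = 134 + 0.9091 × (233 − 134) = 224.001 → 224

(227, 79, 224)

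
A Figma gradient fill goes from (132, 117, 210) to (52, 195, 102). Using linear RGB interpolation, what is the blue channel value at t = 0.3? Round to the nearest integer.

B = 210 + 0.3 × (102 − 210) = 177.6 → 178

178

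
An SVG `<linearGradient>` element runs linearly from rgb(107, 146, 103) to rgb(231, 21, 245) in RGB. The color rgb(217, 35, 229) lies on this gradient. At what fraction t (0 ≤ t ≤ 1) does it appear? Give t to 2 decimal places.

Invert the lerp on the B channel (largest span, 142): t = (229 − 103) / (245 − 103) = 126/142 = 0.88732.
Check on R: (217 − 107)/(231 − 107) = 0.8871 ✓

0.89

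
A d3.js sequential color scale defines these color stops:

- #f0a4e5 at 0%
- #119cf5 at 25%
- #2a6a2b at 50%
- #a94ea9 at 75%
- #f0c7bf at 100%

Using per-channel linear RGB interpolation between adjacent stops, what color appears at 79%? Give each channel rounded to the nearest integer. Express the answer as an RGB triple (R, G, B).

79% lies between the 75% and 100% stops, so the local fraction is t = (79 − 75)/(100 − 75) = 4/25 ≈ 0.16.
#a94ea9 → (169, 78, 169); #f0c7bf → (240, 199, 191).
R = 169 + 0.16 × (240 − 169) = 180.36 → 180
G = 78 + 0.16 × (199 − 78) = 97.36 → 97
B = 169 + 0.16 × (191 − 169) = 172.52 → 173

(180, 97, 173)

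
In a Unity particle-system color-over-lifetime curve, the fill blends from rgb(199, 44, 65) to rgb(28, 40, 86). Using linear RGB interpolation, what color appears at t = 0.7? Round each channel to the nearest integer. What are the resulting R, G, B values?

R = 199 + 0.7 × (28 − 199) = 199 + 0.7 × -171 = 79.3 → 79
G = 44 + 0.7 × (40 − 44) = 44 + 0.7 × -4 = 41.2 → 41
B = 65 + 0.7 × (86 − 65) = 65 + 0.7 × 21 = 79.7 → 80
So the blended color is (79, 41, 80), about #4f2950.

(79, 41, 80)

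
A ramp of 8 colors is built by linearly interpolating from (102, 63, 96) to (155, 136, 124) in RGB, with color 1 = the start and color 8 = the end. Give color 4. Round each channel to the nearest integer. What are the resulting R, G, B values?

(125, 94, 108)

With 8 swatches and endpoints inclusive, swatch 4 sits at t = (4 − 1)/(8 − 1) = 3/7 ≈ 0.4286.
R = 102 + 0.4286 × (155 − 102) = 124.716 → 125
G = 63 + 0.4286 × (136 − 63) = 94.288 → 94
B = 96 + 0.4286 × (124 − 96) = 108.001 → 108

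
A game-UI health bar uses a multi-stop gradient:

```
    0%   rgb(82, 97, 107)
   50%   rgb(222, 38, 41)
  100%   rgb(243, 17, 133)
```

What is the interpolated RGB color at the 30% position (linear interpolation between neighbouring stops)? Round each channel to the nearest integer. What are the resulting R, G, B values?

(166, 62, 67)

30% lies between the 0% and 50% stops, so the local fraction is t = (30 − 0)/(50 − 0) = 30/50 ≈ 0.6.
R = 82 + 0.6 × (222 − 82) = 166 → 166
G = 97 + 0.6 × (38 − 97) = 61.6 → 62
B = 107 + 0.6 × (41 − 107) = 67.4 → 67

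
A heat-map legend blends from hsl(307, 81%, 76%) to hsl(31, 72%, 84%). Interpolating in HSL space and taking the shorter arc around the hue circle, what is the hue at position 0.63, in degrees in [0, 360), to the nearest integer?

0

Hue: 31 − 307 = -276°, but |-276| > 180 so the shorter arc goes the other way: Δh = -276 + 360 = 84°.
H = 307 + 0.63 × (84) = 359.92 → 360 → 360 mod 360 = 0°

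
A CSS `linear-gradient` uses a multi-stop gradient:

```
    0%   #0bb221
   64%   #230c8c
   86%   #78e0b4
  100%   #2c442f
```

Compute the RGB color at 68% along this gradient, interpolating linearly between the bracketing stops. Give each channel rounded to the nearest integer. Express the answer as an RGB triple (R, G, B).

68% lies between the 64% and 86% stops, so the local fraction is t = (68 − 64)/(86 − 64) = 4/22 ≈ 0.1818.
#230c8c → (35, 12, 140); #78e0b4 → (120, 224, 180).
R = 35 + 0.1818 × (120 − 35) = 50.453 → 50
G = 12 + 0.1818 × (224 − 12) = 50.542 → 51
B = 140 + 0.1818 × (180 − 140) = 147.272 → 147

(50, 51, 147)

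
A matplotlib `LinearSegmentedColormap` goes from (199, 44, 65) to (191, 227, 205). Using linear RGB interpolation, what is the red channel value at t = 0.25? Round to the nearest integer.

R = 199 + 0.25 × (191 − 199) = 197 → 197

197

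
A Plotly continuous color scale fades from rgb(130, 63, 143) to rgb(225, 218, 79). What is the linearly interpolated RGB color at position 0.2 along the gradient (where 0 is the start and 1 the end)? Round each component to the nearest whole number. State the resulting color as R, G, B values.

R = 130 + 0.2 × (225 − 130) = 130 + 0.2 × 95 = 149 → 149
G = 63 + 0.2 × (218 − 63) = 63 + 0.2 × 155 = 94 → 94
B = 143 + 0.2 × (79 − 143) = 143 + 0.2 × -64 = 130.2 → 130

(149, 94, 130)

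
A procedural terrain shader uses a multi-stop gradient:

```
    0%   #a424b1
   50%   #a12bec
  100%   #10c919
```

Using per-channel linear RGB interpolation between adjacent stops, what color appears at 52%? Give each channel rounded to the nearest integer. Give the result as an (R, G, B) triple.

52% lies between the 50% and 100% stops, so the local fraction is t = (52 − 50)/(100 − 50) = 2/50 ≈ 0.04.
#a12bec → (161, 43, 236); #10c919 → (16, 201, 25).
R = 161 + 0.04 × (16 − 161) = 155.2 → 155
G = 43 + 0.04 × (201 − 43) = 49.32 → 49
B = 236 + 0.04 × (25 − 236) = 227.56 → 228

(155, 49, 228)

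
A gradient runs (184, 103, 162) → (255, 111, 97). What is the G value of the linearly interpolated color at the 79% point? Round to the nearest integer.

G = 103 + 0.79 × (111 − 103) = 109.32 → 109

109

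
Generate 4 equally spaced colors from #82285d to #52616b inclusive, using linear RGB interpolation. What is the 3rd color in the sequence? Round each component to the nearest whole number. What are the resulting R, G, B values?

(98, 78, 102)

With 4 swatches and endpoints inclusive, swatch 3 sits at t = (3 − 1)/(4 − 1) = 2/3 ≈ 0.6667.
#82285d → (130, 40, 93); #52616b → (82, 97, 107).
R = 130 + 0.6667 × (82 − 130) = 97.998 → 98
G = 40 + 0.6667 × (97 − 40) = 78.002 → 78
B = 93 + 0.6667 × (107 − 93) = 102.334 → 102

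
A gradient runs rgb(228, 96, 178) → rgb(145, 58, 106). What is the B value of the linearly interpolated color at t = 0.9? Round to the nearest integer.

113

B = 178 + 0.9 × (106 − 178) = 113.2 → 113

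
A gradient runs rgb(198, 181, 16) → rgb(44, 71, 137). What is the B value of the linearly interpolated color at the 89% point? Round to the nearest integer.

124

B = 16 + 0.89 × (137 − 16) = 123.69 → 124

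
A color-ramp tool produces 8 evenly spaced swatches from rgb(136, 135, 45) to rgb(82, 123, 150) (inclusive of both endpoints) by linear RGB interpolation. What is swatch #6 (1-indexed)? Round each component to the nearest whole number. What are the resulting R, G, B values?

(97, 126, 120)

With 8 swatches and endpoints inclusive, swatch 6 sits at t = (6 − 1)/(8 − 1) = 5/7 ≈ 0.7143.
R = 136 + 0.7143 × (82 − 136) = 97.428 → 97
G = 135 + 0.7143 × (123 − 135) = 126.428 → 126
B = 45 + 0.7143 × (150 − 45) = 120.002 → 120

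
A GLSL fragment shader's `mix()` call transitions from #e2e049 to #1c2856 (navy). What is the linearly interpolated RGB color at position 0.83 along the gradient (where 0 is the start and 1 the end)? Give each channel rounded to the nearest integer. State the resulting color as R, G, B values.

#e2e049 → (226, 224, 73); #1c2856 → (28, 40, 86).
R = 226 + 0.83 × (28 − 226) = 226 + 0.83 × -198 = 61.66 → 62
G = 224 + 0.83 × (40 − 224) = 224 + 0.83 × -184 = 71.28 → 71
B = 73 + 0.83 × (86 − 73) = 73 + 0.83 × 13 = 83.79 → 84
So the blended color is (62, 71, 84), about #3e4754.

(62, 71, 84)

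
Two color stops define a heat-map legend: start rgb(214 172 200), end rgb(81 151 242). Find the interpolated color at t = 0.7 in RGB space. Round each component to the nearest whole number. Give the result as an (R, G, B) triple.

(121, 157, 229)

R = 214 + 0.7 × (81 − 214) = 214 + 0.7 × -133 = 120.9 → 121
G = 172 + 0.7 × (151 − 172) = 172 + 0.7 × -21 = 157.3 → 157
B = 200 + 0.7 × (242 − 200) = 200 + 0.7 × 42 = 229.4 → 229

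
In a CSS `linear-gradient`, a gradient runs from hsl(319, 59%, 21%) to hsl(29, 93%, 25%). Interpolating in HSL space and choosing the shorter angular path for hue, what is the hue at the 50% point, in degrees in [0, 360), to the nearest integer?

354

Hue: 29 − 319 = -290°, but |-290| > 180 so the shorter arc goes the other way: Δh = -290 + 360 = 70°.
H = 319 + 0.5 × (70) = 354 → 354°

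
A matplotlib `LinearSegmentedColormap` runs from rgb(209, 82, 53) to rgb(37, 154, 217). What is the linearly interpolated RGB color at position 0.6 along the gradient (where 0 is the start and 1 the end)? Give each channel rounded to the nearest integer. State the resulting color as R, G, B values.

(106, 125, 151)

R = 209 + 0.6 × (37 − 209) = 209 + 0.6 × -172 = 105.8 → 106
G = 82 + 0.6 × (154 − 82) = 82 + 0.6 × 72 = 125.2 → 125
B = 53 + 0.6 × (217 − 53) = 53 + 0.6 × 164 = 151.4 → 151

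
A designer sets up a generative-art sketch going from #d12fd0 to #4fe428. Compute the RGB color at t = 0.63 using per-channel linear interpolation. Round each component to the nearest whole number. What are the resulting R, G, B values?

#d12fd0 → (209, 47, 208); #4fe428 → (79, 228, 40).
R = 209 + 0.63 × (79 − 209) = 209 + 0.63 × -130 = 127.1 → 127
G = 47 + 0.63 × (228 − 47) = 47 + 0.63 × 181 = 161.03 → 161
B = 208 + 0.63 × (40 − 208) = 208 + 0.63 × -168 = 102.16 → 102

(127, 161, 102)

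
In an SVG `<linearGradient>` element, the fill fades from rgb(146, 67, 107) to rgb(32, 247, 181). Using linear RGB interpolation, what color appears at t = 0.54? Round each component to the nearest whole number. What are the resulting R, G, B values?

(84, 164, 147)

R = 146 + 0.54 × (32 − 146) = 146 + 0.54 × -114 = 84.44 → 84
G = 67 + 0.54 × (247 − 67) = 67 + 0.54 × 180 = 164.2 → 164
B = 107 + 0.54 × (181 − 107) = 107 + 0.54 × 74 = 146.96 → 147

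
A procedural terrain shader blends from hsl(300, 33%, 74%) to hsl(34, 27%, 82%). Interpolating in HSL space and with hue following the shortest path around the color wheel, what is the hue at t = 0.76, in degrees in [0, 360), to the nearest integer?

11

Hue: 34 − 300 = -266°, but |-266| > 180 so the shorter arc goes the other way: Δh = -266 + 360 = 94°.
H = 300 + 0.76 × (94) = 371.44 → 371 → 371 mod 360 = 11°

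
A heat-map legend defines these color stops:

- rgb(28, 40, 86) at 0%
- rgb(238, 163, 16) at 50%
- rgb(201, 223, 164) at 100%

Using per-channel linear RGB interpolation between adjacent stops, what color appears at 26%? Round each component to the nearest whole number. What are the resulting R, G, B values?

26% lies between the 0% and 50% stops, so the local fraction is t = (26 − 0)/(50 − 0) = 26/50 ≈ 0.52.
R = 28 + 0.52 × (238 − 28) = 137.2 → 137
G = 40 + 0.52 × (163 − 40) = 103.96 → 104
B = 86 + 0.52 × (16 − 86) = 49.6 → 50

(137, 104, 50)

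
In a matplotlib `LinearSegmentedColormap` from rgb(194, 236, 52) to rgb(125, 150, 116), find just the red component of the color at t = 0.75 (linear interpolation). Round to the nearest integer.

R = 194 + 0.75 × (125 − 194) = 142.25 → 142

142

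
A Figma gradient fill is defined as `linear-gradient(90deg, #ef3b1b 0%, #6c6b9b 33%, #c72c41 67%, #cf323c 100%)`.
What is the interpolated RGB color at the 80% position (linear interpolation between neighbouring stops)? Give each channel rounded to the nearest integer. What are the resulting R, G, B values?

80% lies between the 67% and 100% stops, so the local fraction is t = (80 − 67)/(100 − 67) = 13/33 ≈ 0.3939.
#c72c41 → (199, 44, 65); #cf323c → (207, 50, 60).
R = 199 + 0.3939 × (207 − 199) = 202.151 → 202
G = 44 + 0.3939 × (50 − 44) = 46.363 → 46
B = 65 + 0.3939 × (60 − 65) = 63.031 → 63

(202, 46, 63)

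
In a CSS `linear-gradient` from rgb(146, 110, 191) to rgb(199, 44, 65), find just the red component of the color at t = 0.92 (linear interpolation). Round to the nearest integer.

195

R = 146 + 0.92 × (199 − 146) = 194.76 → 195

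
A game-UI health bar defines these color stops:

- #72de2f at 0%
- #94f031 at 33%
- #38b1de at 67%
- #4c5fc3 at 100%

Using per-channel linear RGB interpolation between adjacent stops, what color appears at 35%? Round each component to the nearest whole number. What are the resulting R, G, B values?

35% lies between the 33% and 67% stops, so the local fraction is t = (35 − 33)/(67 − 33) = 2/34 ≈ 0.0588.
#94f031 → (148, 240, 49); #38b1de → (56, 177, 222).
R = 148 + 0.0588 × (56 − 148) = 142.59 → 143
G = 240 + 0.0588 × (177 − 240) = 236.296 → 236
B = 49 + 0.0588 × (222 − 49) = 59.172 → 59

(143, 236, 59)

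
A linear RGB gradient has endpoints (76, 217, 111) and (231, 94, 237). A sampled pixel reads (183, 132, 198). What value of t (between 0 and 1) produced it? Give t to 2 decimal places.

0.69

Invert the lerp on the R channel (largest span, 155): t = (183 − 76) / (231 − 76) = 107/155 = 0.69032.
Check on G: (132 − 217)/(94 − 217) = 0.6911 ✓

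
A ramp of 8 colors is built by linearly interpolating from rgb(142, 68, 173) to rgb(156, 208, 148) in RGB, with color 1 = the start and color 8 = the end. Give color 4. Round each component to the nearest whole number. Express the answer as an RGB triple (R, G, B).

With 8 swatches and endpoints inclusive, swatch 4 sits at t = (4 − 1)/(8 − 1) = 3/7 ≈ 0.4286.
R = 142 + 0.4286 × (156 − 142) = 148 → 148
G = 68 + 0.4286 × (208 − 68) = 128.004 → 128
B = 173 + 0.4286 × (148 − 173) = 162.285 → 162

(148, 128, 162)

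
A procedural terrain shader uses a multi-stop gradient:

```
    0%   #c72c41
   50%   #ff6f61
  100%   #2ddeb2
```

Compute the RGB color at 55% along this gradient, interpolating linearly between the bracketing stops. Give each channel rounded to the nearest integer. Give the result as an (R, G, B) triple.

(234, 122, 105)

55% lies between the 50% and 100% stops, so the local fraction is t = (55 − 50)/(100 − 50) = 5/50 ≈ 0.1.
#ff6f61 → (255, 111, 97); #2ddeb2 → (45, 222, 178).
R = 255 + 0.1 × (45 − 255) = 234 → 234
G = 111 + 0.1 × (222 − 111) = 122.1 → 122
B = 97 + 0.1 × (178 − 97) = 105.1 → 105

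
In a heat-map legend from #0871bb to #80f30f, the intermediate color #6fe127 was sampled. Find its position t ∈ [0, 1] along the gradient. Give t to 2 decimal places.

Invert the lerp on the B channel (largest span, 172): t = (39 − 187) / (15 − 187) = -148/-172 = 0.86047.
Check on R: (111 − 8)/(128 − 8) = 0.8583 ✓

0.86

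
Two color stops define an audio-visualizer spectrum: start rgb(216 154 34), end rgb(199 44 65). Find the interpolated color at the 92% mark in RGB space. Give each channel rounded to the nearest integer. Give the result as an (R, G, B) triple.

(200, 53, 63)

92% corresponds to t = 0.92.
R = 216 + 0.92 × (199 − 216) = 216 + 0.92 × -17 = 200.36 → 200
G = 154 + 0.92 × (44 − 154) = 154 + 0.92 × -110 = 52.8 → 53
B = 34 + 0.92 × (65 − 34) = 34 + 0.92 × 31 = 62.52 → 63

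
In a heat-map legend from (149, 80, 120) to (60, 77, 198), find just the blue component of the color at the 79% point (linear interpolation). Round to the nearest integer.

182

B = 120 + 0.79 × (198 − 120) = 181.62 → 182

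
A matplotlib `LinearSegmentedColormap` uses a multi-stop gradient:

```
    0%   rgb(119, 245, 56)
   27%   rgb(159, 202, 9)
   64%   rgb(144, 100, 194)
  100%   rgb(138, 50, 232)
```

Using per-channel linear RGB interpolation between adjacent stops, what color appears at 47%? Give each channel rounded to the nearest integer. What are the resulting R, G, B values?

(151, 147, 109)

47% lies between the 27% and 64% stops, so the local fraction is t = (47 − 27)/(64 − 27) = 20/37 ≈ 0.5405.
R = 159 + 0.5405 × (144 − 159) = 150.893 → 151
G = 202 + 0.5405 × (100 − 202) = 146.869 → 147
B = 9 + 0.5405 × (194 − 9) = 108.992 → 109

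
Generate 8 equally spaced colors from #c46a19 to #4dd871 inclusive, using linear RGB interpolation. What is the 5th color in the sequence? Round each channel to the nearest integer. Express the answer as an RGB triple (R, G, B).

(128, 169, 75)

With 8 swatches and endpoints inclusive, swatch 5 sits at t = (5 − 1)/(8 − 1) = 4/7 ≈ 0.5714.
#c46a19 → (196, 106, 25); #4dd871 → (77, 216, 113).
R = 196 + 0.5714 × (77 − 196) = 128.003 → 128
G = 106 + 0.5714 × (216 − 106) = 168.854 → 169
B = 25 + 0.5714 × (113 − 25) = 75.283 → 75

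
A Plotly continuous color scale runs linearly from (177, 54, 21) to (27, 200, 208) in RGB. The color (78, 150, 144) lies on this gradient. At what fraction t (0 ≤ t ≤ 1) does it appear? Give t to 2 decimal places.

0.66

Invert the lerp on the B channel (largest span, 187): t = (144 − 21) / (208 − 21) = 123/187 = 0.65775.
Check on R: (78 − 177)/(27 − 177) = 0.66 ✓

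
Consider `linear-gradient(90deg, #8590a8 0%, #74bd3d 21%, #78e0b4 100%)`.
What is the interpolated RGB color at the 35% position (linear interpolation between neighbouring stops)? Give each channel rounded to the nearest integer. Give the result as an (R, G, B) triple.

(117, 195, 82)

35% lies between the 21% and 100% stops, so the local fraction is t = (35 − 21)/(100 − 21) = 14/79 ≈ 0.1772.
#74bd3d → (116, 189, 61); #78e0b4 → (120, 224, 180).
R = 116 + 0.1772 × (120 − 116) = 116.709 → 117
G = 189 + 0.1772 × (224 − 189) = 195.202 → 195
B = 61 + 0.1772 × (180 − 61) = 82.087 → 82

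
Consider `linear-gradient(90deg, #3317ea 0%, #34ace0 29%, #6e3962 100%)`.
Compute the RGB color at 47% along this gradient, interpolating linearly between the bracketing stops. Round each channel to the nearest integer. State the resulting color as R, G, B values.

47% lies between the 29% and 100% stops, so the local fraction is t = (47 − 29)/(100 − 29) = 18/71 ≈ 0.2535.
#34ace0 → (52, 172, 224); #6e3962 → (110, 57, 98).
R = 52 + 0.2535 × (110 − 52) = 66.703 → 67
G = 172 + 0.2535 × (57 − 172) = 142.847 → 143
B = 224 + 0.2535 × (98 − 224) = 192.059 → 192

(67, 143, 192)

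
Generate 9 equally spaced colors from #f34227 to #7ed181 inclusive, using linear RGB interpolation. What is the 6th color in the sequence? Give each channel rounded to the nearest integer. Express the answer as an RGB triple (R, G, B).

(170, 155, 95)

With 9 swatches and endpoints inclusive, swatch 6 sits at t = (6 − 1)/(9 − 1) = 5/8 ≈ 0.625.
#f34227 → (243, 66, 39); #7ed181 → (126, 209, 129).
R = 243 + 0.625 × (126 − 243) = 169.875 → 170
G = 66 + 0.625 × (209 − 66) = 155.375 → 155
B = 39 + 0.625 × (129 − 39) = 95.25 → 95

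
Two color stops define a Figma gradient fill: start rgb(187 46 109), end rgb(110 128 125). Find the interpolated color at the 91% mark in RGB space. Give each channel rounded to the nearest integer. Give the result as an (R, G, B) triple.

(117, 121, 124)

91% corresponds to t = 0.91.
R = 187 + 0.91 × (110 − 187) = 187 + 0.91 × -77 = 116.93 → 117
G = 46 + 0.91 × (128 − 46) = 46 + 0.91 × 82 = 120.62 → 121
B = 109 + 0.91 × (125 − 109) = 109 + 0.91 × 16 = 123.56 → 124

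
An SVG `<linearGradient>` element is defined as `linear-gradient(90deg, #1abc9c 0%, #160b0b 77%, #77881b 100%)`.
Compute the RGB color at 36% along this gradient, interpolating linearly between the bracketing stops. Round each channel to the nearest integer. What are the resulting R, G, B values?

(24, 105, 88)

36% lies between the 0% and 77% stops, so the local fraction is t = (36 − 0)/(77 − 0) = 36/77 ≈ 0.4675.
#1abc9c → (26, 188, 156); #160b0b → (22, 11, 11).
R = 26 + 0.4675 × (22 − 26) = 24.13 → 24
G = 188 + 0.4675 × (11 − 188) = 105.252 → 105
B = 156 + 0.4675 × (11 − 156) = 88.212 → 88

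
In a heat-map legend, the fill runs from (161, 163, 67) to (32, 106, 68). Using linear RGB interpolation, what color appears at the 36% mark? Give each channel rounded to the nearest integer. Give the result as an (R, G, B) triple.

36% corresponds to t = 0.36.
R = 161 + 0.36 × (32 − 161) = 161 + 0.36 × -129 = 114.56 → 115
G = 163 + 0.36 × (106 − 163) = 163 + 0.36 × -57 = 142.48 → 142
B = 67 + 0.36 × (68 − 67) = 67 + 0.36 × 1 = 67.36 → 67
So the blended color is (115, 142, 67), about #738e43.

(115, 142, 67)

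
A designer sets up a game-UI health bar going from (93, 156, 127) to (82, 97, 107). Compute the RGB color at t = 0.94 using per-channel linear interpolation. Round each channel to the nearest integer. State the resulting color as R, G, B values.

(83, 101, 108)

R = 93 + 0.94 × (82 − 93) = 93 + 0.94 × -11 = 82.66 → 83
G = 156 + 0.94 × (97 − 156) = 156 + 0.94 × -59 = 100.54 → 101
B = 127 + 0.94 × (107 − 127) = 127 + 0.94 × -20 = 108.2 → 108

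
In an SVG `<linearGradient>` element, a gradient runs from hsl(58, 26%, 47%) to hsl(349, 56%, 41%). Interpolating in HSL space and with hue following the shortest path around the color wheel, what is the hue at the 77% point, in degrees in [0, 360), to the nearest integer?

5

Hue: 349 − 58 = 291°, but |291| > 180 so the shorter arc goes the other way: Δh = 291 − 360 = -69°.
H = 58 + 0.77 × (-69) = 4.87 → 5°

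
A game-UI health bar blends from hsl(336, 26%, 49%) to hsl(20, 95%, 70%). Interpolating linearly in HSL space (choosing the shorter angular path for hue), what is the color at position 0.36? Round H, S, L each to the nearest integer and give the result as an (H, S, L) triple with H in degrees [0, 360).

(352, 51, 57)

Hue: 20 − 336 = -316°, but |-316| > 180 so the shorter arc goes the other way: Δh = -316 + 360 = 44°.
H = 336 + 0.36 × (44) = 351.84 → 352°
S = 26 + 0.36 × (95 − 26) = 50.84 → 51%
L = 49 + 0.36 × (70 − 49) = 56.56 → 57%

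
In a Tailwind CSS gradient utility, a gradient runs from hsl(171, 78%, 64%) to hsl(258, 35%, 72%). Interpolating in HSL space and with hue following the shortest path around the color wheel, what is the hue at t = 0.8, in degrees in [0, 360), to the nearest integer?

241

Hue arc: Δh = 258 − 171 = 87° (|Δh| ≤ 180, already the shorter path).
H = 171 + 0.8 × (87) = 240.6 → 241°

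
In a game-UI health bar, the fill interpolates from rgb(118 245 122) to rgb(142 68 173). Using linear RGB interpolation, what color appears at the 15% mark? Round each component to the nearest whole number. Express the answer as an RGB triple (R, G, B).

15% corresponds to t = 0.15.
R = 118 + 0.15 × (142 − 118) = 118 + 0.15 × 24 = 121.6 → 122
G = 245 + 0.15 × (68 − 245) = 245 + 0.15 × -177 = 218.45 → 218
B = 122 + 0.15 × (173 − 122) = 122 + 0.15 × 51 = 129.65 → 130

(122, 218, 130)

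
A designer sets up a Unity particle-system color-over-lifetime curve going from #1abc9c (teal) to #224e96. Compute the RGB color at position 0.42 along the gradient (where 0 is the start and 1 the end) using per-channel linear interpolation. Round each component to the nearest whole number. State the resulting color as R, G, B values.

(29, 142, 153)

#1abc9c → (26, 188, 156); #224e96 → (34, 78, 150).
R = 26 + 0.42 × (34 − 26) = 26 + 0.42 × 8 = 29.36 → 29
G = 188 + 0.42 × (78 − 188) = 188 + 0.42 × -110 = 141.8 → 142
B = 156 + 0.42 × (150 − 156) = 156 + 0.42 × -6 = 153.48 → 153
So the blended color is (29, 142, 153), about #1d8e99.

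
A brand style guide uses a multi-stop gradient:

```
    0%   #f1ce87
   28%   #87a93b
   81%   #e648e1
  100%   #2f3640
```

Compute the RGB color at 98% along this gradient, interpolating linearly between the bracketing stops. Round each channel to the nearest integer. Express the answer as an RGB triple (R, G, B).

98% lies between the 81% and 100% stops, so the local fraction is t = (98 − 81)/(100 − 81) = 17/19 ≈ 0.8947.
#e648e1 → (230, 72, 225); #2f3640 → (47, 54, 64).
R = 230 + 0.8947 × (47 − 230) = 66.27 → 66
G = 72 + 0.8947 × (54 − 72) = 55.895 → 56
B = 225 + 0.8947 × (64 − 225) = 80.953 → 81

(66, 56, 81)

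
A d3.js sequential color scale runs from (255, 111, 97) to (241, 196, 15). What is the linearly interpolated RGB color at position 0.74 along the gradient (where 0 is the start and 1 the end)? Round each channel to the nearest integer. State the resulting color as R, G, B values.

(245, 174, 36)

R = 255 + 0.74 × (241 − 255) = 255 + 0.74 × -14 = 244.64 → 245
G = 111 + 0.74 × (196 − 111) = 111 + 0.74 × 85 = 173.9 → 174
B = 97 + 0.74 × (15 − 97) = 97 + 0.74 × -82 = 36.32 → 36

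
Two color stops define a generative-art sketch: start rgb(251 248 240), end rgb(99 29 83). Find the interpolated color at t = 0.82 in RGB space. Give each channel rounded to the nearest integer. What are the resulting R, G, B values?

R = 251 + 0.82 × (99 − 251) = 251 + 0.82 × -152 = 126.36 → 126
G = 248 + 0.82 × (29 − 248) = 248 + 0.82 × -219 = 68.42 → 68
B = 240 + 0.82 × (83 − 240) = 240 + 0.82 × -157 = 111.26 → 111

(126, 68, 111)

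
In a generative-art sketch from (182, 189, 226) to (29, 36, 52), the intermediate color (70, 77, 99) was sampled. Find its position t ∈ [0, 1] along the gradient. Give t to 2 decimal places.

0.73

Invert the lerp on the B channel (largest span, 174): t = (99 − 226) / (52 − 226) = -127/-174 = 0.72989.
Check on R: (70 − 182)/(29 − 182) = 0.732 ✓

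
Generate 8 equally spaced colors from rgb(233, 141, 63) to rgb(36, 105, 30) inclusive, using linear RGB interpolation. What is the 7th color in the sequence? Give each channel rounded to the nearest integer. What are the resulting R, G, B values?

(64, 110, 35)

With 8 swatches and endpoints inclusive, swatch 7 sits at t = (7 − 1)/(8 − 1) = 6/7 ≈ 0.8571.
R = 233 + 0.8571 × (36 − 233) = 64.151 → 64
G = 141 + 0.8571 × (105 − 141) = 110.144 → 110
B = 63 + 0.8571 × (30 − 63) = 34.716 → 35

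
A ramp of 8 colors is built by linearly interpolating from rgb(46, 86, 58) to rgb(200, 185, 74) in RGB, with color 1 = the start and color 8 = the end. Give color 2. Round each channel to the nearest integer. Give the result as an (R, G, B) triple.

With 8 swatches and endpoints inclusive, swatch 2 sits at t = (2 − 1)/(8 − 1) = 1/7 ≈ 0.1429.
R = 46 + 0.1429 × (200 − 46) = 68.007 → 68
G = 86 + 0.1429 × (185 − 86) = 100.147 → 100
B = 58 + 0.1429 × (74 − 58) = 60.286 → 60

(68, 100, 60)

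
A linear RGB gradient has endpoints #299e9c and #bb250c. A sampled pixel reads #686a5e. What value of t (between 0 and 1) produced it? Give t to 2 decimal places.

0.43

Invert the lerp on the R channel (largest span, 146): t = (104 − 41) / (187 − 41) = 63/146 = 0.43151.
Check on G: (106 − 158)/(37 − 158) = 0.4298 ✓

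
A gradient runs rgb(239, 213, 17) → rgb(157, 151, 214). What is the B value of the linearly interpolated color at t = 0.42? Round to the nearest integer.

100

B = 17 + 0.42 × (214 − 17) = 99.74 → 100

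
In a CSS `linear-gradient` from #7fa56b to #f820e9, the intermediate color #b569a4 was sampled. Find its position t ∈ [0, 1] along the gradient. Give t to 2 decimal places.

Invert the lerp on the G channel (largest span, 133): t = (105 − 165) / (32 − 165) = -60/-133 = 0.45113.
Check on R: (181 − 127)/(248 − 127) = 0.4463 ✓

0.45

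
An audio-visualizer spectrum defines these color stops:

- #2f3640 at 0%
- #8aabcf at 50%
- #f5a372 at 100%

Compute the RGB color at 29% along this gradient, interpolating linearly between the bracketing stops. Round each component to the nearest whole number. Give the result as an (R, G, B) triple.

(100, 122, 147)

29% lies between the 0% and 50% stops, so the local fraction is t = (29 − 0)/(50 − 0) = 29/50 ≈ 0.58.
#2f3640 → (47, 54, 64); #8aabcf → (138, 171, 207).
R = 47 + 0.58 × (138 − 47) = 99.78 → 100
G = 54 + 0.58 × (171 − 54) = 121.86 → 122
B = 64 + 0.58 × (207 − 64) = 146.94 → 147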